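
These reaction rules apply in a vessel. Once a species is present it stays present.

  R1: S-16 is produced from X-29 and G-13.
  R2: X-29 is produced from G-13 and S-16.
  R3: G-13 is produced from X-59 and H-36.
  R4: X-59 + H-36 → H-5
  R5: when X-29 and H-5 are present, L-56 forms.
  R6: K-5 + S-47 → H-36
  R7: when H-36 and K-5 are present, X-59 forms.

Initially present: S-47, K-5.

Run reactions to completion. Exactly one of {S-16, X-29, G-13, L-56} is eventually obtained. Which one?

G-13

K-5 and S-47 present → H-36 forms (R6).
H-36 and K-5 present → X-59 forms (R7).
X-59 and H-36 present → G-13 forms (R3).
X-29 would need G-13 and S-16 (R2), but S-16 never forms. L-56 would need X-29 and H-5 (R5), but X-29 never forms. S-16 would need X-29 and G-13 (R1), but X-29 never forms.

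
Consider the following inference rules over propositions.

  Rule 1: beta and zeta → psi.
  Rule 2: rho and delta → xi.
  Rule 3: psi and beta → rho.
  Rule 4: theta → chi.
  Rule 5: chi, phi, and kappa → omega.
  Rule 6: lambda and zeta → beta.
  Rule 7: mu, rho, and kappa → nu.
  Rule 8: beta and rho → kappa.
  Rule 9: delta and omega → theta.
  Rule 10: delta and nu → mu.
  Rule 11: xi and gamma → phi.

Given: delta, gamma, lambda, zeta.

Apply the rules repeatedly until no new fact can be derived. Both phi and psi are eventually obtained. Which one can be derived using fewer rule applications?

psi

psi: From lambda and zeta, Rule 6 gives beta. From beta and zeta, Rule 1 gives psi. [2 rule applications]
phi: From lambda and zeta, Rule 6 gives beta. beta and zeta hold, so psi follows (Rule 1). psi and beta hold, so rho follows (Rule 3). rho and delta hold, so xi follows (Rule 2). From xi and gamma, Rule 11 gives phi. [5 rule applications]
psi needs fewer.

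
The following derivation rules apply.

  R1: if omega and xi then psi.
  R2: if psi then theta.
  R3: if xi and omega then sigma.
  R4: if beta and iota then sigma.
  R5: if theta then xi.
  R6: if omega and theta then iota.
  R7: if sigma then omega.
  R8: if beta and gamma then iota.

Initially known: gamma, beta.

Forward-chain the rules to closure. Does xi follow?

No

xi would need theta (R5), but theta is never established.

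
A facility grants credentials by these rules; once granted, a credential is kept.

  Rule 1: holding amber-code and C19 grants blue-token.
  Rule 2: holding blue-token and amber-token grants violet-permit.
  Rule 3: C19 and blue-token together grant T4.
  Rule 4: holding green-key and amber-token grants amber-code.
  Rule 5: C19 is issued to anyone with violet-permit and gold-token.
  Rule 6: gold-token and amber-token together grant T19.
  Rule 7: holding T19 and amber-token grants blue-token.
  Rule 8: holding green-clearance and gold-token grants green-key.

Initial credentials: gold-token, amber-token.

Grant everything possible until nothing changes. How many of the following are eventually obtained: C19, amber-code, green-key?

1

Holding gold-token and amber-token grants T19 (Rule 6).
Holding T19 and amber-token grants blue-token (Rule 7).
Holding blue-token and amber-token grants violet-permit (Rule 2).
Holding violet-permit and gold-token grants C19 (Rule 5).
C19: reached.
amber-code would need green-key and amber-token (Rule 4), but green-key is never granted.
green-key would need green-clearance and gold-token (Rule 8), but green-clearance is never granted.
Reached: C19 — 1 of the 3.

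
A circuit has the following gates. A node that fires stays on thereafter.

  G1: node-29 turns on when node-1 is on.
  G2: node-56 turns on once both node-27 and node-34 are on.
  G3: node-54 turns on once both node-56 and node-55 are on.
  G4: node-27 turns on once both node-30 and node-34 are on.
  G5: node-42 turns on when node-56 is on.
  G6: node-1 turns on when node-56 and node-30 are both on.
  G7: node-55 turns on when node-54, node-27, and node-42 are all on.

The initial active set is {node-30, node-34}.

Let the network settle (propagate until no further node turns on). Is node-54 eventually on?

node-54 would need node-56 and node-55 (G3), but node-55 never turns on.

No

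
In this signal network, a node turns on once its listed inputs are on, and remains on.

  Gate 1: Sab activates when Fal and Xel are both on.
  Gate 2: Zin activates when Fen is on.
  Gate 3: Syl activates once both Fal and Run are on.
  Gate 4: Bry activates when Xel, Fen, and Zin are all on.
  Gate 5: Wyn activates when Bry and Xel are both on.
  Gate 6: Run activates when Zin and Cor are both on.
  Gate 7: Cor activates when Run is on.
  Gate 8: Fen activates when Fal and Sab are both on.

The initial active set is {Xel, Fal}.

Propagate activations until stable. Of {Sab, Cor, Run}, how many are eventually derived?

Fal and Xel are on, so Sab activates (Gate 1).
Sab: reached.
Cor would need Run (Gate 7), but Run never turns on.
Run would need Zin and Cor (Gate 6), but Cor never turns on.
Reached: Sab — 1 of the 3.

1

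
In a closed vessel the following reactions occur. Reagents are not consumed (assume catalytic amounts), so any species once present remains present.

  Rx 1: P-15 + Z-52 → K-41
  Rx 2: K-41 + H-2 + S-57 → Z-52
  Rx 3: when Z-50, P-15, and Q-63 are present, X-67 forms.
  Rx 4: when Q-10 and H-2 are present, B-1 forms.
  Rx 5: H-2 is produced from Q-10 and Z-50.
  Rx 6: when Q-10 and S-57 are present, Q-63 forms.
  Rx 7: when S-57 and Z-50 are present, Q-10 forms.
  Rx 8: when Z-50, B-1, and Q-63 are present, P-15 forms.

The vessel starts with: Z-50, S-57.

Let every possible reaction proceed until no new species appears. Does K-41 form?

No

K-41 would need P-15 and Z-52 (Rx 1), but Z-52 never forms.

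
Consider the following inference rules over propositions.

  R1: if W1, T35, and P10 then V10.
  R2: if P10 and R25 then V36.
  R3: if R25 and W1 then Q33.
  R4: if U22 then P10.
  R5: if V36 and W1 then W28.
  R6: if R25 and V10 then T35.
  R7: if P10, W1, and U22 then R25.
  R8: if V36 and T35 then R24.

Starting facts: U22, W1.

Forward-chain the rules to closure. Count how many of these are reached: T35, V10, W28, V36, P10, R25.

U22 holds, so P10 follows (R4).
P10, W1, and U22 hold, so R25 follows (R7).
From P10 and R25, R2 gives V36.
From V36 and W1, R5 gives W28.
T35 would need R25 and V10 (R6), but V10 is never established.
V10 would need W1, T35, and P10 (R1), but T35 is never established.
W28: reached.
V36: reached.
P10: reached.
R25: reached.
Reached: W28, V36, P10, and R25 — 4 of the 6.

4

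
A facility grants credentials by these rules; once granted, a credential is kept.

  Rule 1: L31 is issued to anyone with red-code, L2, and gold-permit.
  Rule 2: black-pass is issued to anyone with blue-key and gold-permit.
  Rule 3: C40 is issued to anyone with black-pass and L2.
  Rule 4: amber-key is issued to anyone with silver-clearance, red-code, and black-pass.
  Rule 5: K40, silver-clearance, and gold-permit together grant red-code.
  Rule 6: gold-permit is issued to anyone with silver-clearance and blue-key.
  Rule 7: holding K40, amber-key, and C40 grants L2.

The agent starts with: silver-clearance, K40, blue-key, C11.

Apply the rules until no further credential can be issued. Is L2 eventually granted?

L2 would need K40, amber-key, and C40 (Rule 7), but C40 is never granted.

No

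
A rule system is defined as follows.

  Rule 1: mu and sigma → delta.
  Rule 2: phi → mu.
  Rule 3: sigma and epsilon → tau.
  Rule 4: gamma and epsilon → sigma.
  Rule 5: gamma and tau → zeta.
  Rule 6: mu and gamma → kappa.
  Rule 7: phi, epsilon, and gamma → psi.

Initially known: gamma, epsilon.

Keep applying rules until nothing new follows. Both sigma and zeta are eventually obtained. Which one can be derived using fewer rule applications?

sigma

sigma: From gamma and epsilon, Rule 4 gives sigma. [1 rule application]
zeta: From gamma and epsilon, Rule 4 gives sigma. From sigma and epsilon, Rule 3 gives tau. gamma and tau hold, so zeta follows (Rule 5). [3 rule applications]
sigma needs fewer.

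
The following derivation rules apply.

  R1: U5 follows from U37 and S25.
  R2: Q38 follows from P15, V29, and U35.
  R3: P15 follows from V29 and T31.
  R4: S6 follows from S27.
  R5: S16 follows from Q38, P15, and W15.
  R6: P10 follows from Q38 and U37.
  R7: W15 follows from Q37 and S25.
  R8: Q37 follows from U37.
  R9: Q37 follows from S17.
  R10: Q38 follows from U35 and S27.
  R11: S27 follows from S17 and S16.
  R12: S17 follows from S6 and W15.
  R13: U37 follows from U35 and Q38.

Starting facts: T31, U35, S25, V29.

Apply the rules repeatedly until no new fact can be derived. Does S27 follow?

No

S27 would need S17 and S16 (R11), but S17 is never established.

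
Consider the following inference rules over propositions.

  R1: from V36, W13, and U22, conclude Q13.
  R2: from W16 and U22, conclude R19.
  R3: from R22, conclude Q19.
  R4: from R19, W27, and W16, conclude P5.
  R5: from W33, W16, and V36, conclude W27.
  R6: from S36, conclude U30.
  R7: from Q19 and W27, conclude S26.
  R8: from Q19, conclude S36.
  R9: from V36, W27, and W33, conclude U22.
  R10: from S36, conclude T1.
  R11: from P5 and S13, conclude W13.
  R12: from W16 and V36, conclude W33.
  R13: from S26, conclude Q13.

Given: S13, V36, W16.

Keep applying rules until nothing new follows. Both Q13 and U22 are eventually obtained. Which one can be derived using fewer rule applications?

U22

U22: From W16 and V36, R12 gives W33. From W33, W16, and V36, R5 gives W27. From V36, W27, and W33, R9 gives U22. [3 rule applications]
Q13: From W16 and V36, R12 gives W33. From W33, W16, and V36, R5 gives W27. From V36, W27, and W33, R9 gives U22. From W16 and U22, R2 gives R19. From R19, W27, and W16, R4 gives P5. From P5 and S13, R11 gives W13. V36, W13, and U22 hold, so Q13 follows (R1). [7 rule applications]
U22 needs fewer.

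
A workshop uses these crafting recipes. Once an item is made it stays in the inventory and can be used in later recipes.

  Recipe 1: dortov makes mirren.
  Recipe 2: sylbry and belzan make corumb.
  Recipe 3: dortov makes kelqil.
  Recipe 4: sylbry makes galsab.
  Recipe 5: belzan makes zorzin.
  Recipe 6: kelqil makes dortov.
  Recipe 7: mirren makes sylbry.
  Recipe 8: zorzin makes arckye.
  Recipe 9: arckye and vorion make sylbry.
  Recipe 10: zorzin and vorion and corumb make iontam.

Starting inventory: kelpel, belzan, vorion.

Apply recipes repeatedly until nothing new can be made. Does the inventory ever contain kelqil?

kelqil would need dortov (Recipe 3), but dortov is never obtained.

No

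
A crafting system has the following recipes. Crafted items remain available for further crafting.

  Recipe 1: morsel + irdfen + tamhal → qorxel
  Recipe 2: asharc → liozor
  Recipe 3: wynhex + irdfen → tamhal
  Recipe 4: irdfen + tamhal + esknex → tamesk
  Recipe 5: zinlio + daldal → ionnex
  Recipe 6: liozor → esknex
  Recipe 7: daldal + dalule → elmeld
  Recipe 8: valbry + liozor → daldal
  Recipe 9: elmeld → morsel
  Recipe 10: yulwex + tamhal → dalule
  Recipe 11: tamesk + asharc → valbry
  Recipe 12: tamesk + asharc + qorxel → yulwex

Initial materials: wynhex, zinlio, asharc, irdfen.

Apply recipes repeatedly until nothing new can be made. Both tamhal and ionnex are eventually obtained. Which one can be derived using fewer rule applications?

tamhal

tamhal: Using Recipe 3, wynhex and irdfen make tamhal. [1 rule application]
ionnex: wynhex + irdfen → tamhal (Recipe 3). Using Recipe 2, asharc makes liozor. Using Recipe 6, liozor makes esknex. irdfen + tamhal + esknex → tamesk (Recipe 4). tamesk + asharc → valbry (Recipe 11). valbry + liozor → daldal (Recipe 8). zinlio + daldal → ionnex (Recipe 5). [7 rule applications]
tamhal needs fewer.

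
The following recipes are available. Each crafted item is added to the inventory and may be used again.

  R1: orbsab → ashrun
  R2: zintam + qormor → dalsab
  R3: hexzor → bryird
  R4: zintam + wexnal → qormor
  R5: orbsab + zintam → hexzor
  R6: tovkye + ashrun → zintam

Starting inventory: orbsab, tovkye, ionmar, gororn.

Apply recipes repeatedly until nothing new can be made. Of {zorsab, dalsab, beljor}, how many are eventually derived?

0

No rule produces zorsab, and it is not given.
dalsab would need zintam and qormor (R2), but qormor is never obtained.
No rule produces beljor, and it is not given.
None of the 3 are reached.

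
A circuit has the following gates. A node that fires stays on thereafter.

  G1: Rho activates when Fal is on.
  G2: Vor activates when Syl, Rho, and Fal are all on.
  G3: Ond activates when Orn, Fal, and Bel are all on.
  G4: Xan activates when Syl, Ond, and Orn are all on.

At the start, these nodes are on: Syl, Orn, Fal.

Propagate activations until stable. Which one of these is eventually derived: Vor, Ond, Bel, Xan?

Vor

Fal is on, so Rho activates (G1).
G2: Syl, Rho, and Fal on → Vor on.
Xan would need Syl, Ond, and Orn (G4), but Ond never turns on. Ond would need Orn, Fal, and Bel (G3), but Bel never turns on. No rule produces Bel, and it is not given.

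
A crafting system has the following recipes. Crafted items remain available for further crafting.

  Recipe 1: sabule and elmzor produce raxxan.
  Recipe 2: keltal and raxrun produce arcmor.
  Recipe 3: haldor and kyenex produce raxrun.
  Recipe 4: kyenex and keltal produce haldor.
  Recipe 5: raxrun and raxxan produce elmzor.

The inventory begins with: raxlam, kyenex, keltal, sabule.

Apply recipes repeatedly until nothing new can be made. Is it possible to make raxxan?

raxxan would need sabule and elmzor (Recipe 1), but elmzor is never obtained.

No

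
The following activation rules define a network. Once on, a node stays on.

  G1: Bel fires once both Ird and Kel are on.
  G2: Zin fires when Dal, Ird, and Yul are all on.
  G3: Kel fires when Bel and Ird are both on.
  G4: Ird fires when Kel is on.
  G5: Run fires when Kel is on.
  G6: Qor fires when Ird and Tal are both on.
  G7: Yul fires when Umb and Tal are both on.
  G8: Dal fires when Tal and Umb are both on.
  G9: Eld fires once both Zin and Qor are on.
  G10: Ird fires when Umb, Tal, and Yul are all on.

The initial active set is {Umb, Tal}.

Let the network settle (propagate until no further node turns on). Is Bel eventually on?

Bel would need Ird and Kel (G1), but Kel never turns on.

No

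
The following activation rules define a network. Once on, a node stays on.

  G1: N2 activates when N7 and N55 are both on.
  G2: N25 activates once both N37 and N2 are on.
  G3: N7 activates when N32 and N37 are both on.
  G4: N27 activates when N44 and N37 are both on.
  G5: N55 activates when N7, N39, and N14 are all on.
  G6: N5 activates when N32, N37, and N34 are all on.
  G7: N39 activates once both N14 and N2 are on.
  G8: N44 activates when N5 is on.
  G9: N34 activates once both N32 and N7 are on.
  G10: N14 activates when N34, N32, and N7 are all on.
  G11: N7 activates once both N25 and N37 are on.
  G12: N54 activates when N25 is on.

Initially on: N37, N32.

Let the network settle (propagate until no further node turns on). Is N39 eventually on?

N39 would need N14 and N2 (G7), but N2 never turns on.

No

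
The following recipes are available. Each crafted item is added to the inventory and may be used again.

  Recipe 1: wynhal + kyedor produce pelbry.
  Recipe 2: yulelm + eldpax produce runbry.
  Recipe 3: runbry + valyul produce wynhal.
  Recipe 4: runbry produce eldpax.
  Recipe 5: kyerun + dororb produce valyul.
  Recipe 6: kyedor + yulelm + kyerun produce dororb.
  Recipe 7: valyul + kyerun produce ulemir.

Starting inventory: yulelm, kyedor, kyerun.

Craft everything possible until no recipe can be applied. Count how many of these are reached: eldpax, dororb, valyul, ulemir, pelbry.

3

kyedor + yulelm + kyerun → dororb (Recipe 6).
kyerun + dororb → valyul (Recipe 5).
Using Recipe 7, valyul and kyerun make ulemir.
eldpax would need runbry (Recipe 4), but runbry is never obtained.
dororb: reached.
valyul: reached.
ulemir: reached.
pelbry would need wynhal and kyedor (Recipe 1), but wynhal is never obtained.
Reached: dororb, valyul, and ulemir — 3 of the 5.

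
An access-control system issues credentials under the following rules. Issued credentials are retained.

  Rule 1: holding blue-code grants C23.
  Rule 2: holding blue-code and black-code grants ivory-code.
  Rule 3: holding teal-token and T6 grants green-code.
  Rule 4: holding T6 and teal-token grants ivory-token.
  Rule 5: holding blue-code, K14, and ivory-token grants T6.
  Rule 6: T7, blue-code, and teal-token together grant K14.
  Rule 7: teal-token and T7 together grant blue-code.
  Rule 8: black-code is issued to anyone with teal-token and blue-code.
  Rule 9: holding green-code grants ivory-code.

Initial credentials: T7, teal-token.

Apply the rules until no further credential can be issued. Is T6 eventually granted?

No

T6 would need blue-code, K14, and ivory-token (Rule 5), but ivory-token is never granted.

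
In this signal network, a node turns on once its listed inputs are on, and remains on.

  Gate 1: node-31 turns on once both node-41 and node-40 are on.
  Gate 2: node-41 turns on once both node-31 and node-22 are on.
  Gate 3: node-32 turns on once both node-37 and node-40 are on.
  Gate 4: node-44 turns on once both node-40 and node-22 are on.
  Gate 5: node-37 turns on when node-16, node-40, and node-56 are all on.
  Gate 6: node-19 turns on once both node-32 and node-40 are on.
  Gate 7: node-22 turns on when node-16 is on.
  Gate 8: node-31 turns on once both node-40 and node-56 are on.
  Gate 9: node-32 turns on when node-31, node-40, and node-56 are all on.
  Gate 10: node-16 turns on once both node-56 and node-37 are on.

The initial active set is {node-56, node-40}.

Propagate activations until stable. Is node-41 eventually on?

No

node-41 would need node-31 and node-22 (Gate 2), but node-22 never turns on.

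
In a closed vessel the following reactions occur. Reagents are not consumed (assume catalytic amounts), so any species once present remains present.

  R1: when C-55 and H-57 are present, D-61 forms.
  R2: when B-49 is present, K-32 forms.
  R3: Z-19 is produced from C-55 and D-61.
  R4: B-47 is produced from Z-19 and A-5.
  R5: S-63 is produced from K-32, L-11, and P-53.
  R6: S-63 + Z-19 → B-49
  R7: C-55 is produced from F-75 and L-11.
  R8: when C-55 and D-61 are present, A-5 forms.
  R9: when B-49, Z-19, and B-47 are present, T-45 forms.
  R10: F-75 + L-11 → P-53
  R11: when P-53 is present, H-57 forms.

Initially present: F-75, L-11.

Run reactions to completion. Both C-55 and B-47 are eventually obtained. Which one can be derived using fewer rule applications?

C-55: F-75 and L-11 present → C-55 forms (R7). [1 rule application]
B-47: F-75 and L-11 present → C-55 forms (R7). F-75 and L-11 present → P-53 forms (R10). P-53 present → H-57 forms (R11). C-55 and H-57 present → D-61 forms (R1). C-55 and D-61 present → Z-19 forms (R3). C-55 and D-61 present → A-5 forms (R8). Z-19 and A-5 present → B-47 forms (R4). [7 rule applications]
C-55 needs fewer.

C-55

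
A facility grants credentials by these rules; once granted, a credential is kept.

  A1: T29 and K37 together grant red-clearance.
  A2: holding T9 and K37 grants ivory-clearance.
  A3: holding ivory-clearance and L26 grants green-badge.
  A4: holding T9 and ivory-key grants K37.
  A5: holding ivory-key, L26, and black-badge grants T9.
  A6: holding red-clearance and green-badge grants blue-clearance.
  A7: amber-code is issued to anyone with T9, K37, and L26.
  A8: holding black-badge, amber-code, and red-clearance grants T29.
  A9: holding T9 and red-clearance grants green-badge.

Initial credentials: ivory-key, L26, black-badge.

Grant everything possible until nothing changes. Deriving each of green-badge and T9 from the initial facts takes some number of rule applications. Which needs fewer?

T9

T9: Holding ivory-key, L26, and black-badge grants T9 (A5). [1 rule application]
green-badge: Holding ivory-key, L26, and black-badge grants T9 (A5). Holding T9 and ivory-key grants K37 (A4). Holding T9 and K37 grants ivory-clearance (A2). Holding ivory-clearance and L26 grants green-badge (A3). [4 rule applications]
T9 needs fewer.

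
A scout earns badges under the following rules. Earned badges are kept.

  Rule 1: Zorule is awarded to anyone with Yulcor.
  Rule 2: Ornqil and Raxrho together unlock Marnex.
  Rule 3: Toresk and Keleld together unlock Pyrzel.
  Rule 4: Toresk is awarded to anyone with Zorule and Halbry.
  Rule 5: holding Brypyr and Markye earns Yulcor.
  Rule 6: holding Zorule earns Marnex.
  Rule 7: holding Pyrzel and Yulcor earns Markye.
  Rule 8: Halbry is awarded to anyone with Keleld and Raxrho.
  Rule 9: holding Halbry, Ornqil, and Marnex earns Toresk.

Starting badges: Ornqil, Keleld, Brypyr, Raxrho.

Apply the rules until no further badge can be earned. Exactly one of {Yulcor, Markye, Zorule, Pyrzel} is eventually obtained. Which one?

Pyrzel

With Ornqil and Raxrho, Marnex is earned (Rule 2).
With Keleld and Raxrho, Halbry is earned (Rule 8).
With Halbry, Ornqil, and Marnex, Toresk is earned (Rule 9).
With Toresk and Keleld, Pyrzel is earned (Rule 3).
Zorule would need Yulcor (Rule 1), but Yulcor is never earned. Yulcor would need Brypyr and Markye (Rule 5), but Markye is never earned. Markye would need Pyrzel and Yulcor (Rule 7), but Yulcor is never earned.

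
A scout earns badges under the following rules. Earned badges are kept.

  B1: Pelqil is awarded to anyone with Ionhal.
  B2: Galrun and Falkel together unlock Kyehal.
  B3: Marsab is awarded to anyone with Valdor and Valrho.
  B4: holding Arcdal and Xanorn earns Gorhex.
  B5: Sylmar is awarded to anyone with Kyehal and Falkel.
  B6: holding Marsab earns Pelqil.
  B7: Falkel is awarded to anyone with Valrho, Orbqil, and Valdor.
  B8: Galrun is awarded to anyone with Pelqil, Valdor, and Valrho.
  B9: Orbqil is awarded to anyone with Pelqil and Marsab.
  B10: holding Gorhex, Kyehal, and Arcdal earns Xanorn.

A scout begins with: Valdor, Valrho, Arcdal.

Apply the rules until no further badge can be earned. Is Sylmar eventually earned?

Yes

With Valdor and Valrho, Marsab is earned (B3).
With Marsab, Pelqil is earned (B6).
With Pelqil, Valdor, and Valrho, Galrun is earned (B8).
With Pelqil and Marsab, Orbqil is earned (B9).
With Valrho, Orbqil, and Valdor, Falkel is earned (B7).
With Galrun and Falkel, Kyehal is earned (B2).
With Kyehal and Falkel, Sylmar is earned (B5).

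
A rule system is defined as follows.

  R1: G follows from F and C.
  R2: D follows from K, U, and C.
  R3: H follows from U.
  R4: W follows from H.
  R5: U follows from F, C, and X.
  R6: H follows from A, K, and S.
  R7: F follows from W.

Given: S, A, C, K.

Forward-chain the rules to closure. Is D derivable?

D would need K, U, and C (R2), but U is never established.

No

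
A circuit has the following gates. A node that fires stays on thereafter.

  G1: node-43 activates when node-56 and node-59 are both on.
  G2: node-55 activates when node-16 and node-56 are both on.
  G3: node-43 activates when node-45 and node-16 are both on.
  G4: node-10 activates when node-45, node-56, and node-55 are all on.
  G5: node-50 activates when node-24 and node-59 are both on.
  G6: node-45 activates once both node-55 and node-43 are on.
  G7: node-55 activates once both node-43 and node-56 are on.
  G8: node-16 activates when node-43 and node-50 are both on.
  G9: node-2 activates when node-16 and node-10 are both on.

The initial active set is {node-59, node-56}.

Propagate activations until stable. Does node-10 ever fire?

node-56 and node-59 are on, so node-43 activates (G1).
G7: node-43 and node-56 on → node-55 on.
node-55 and node-43 are on, so node-45 activates (G6).
G4: node-45, node-56, and node-55 on → node-10 on.

Yes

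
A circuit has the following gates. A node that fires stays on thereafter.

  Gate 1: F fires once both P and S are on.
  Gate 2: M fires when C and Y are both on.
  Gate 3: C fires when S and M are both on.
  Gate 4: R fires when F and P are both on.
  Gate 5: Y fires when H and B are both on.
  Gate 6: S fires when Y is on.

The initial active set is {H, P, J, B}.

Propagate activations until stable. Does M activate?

M would need C and Y (Gate 2), but C never turns on.

No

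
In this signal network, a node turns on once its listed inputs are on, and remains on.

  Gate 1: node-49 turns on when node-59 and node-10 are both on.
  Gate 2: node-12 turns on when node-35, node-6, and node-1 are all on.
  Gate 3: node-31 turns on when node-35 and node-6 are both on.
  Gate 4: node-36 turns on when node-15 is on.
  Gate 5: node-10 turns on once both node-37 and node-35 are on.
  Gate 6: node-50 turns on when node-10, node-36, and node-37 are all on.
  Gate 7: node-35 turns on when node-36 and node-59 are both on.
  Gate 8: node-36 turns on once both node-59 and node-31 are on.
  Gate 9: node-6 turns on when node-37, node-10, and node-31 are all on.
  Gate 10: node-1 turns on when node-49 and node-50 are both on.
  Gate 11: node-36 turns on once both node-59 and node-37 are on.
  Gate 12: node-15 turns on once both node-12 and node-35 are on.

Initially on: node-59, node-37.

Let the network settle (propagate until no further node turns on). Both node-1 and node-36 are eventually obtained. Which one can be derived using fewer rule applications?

node-36: node-59 and node-37 are on, so node-36 turns on (Gate 11). [1 rule application]
node-1: Gate 11: node-59 and node-37 on → node-36 on. Gate 7: node-36 and node-59 on → node-35 on. Gate 5: node-37 and node-35 on → node-10 on. Gate 6: node-10, node-36, and node-37 on → node-50 on. node-59 and node-10 are on, so node-49 turns on (Gate 1). Gate 10: node-49 and node-50 on → node-1 on. [6 rule applications]
node-36 needs fewer.

node-36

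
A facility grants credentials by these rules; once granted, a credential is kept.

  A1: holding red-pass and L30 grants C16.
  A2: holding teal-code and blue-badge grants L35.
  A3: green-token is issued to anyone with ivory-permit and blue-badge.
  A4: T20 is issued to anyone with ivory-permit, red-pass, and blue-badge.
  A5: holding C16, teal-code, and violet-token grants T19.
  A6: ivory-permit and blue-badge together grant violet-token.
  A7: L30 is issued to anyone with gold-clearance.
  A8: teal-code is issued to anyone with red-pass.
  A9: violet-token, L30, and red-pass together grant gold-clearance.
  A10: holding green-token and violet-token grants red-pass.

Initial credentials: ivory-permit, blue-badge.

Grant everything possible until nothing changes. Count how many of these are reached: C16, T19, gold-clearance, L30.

0

C16 would need red-pass and L30 (A1), but L30 is never granted.
T19 would need C16, teal-code, and violet-token (A5), but C16 is never granted.
gold-clearance would need violet-token, L30, and red-pass (A9), but L30 is never granted.
L30 would need gold-clearance (A7), but gold-clearance is never granted.
None of the 4 are reached.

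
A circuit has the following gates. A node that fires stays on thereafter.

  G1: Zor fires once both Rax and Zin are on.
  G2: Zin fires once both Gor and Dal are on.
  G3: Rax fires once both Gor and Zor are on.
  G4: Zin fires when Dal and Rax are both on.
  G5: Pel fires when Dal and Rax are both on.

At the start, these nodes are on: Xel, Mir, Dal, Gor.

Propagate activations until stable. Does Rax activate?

Rax would need Gor and Zor (G3), but Zor never turns on.

No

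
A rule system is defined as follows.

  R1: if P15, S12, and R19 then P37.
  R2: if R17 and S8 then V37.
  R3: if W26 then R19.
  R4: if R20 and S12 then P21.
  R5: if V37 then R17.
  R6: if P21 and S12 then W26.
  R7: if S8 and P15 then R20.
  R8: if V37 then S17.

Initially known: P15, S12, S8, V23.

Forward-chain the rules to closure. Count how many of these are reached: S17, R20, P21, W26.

3

S8 and P15 hold, so R20 follows (R7).
From R20 and S12, R4 gives P21.
From P21 and S12, R6 gives W26.
S17 would need V37 (R8), but V37 is never established.
R20: reached.
P21: reached.
W26: reached.
Reached: R20, P21, and W26 — 3 of the 4.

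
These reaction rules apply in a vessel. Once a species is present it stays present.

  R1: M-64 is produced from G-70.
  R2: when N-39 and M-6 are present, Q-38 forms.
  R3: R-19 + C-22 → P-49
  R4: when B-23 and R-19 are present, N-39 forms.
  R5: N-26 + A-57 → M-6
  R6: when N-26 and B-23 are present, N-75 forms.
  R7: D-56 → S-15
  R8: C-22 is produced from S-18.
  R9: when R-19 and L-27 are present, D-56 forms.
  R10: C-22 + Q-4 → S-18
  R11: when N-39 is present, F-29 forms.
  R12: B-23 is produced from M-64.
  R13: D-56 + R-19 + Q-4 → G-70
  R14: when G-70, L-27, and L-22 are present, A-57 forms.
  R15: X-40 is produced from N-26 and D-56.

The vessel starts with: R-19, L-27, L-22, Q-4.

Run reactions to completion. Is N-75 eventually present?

N-75 would need N-26 and B-23 (R6), but N-26 never forms.

No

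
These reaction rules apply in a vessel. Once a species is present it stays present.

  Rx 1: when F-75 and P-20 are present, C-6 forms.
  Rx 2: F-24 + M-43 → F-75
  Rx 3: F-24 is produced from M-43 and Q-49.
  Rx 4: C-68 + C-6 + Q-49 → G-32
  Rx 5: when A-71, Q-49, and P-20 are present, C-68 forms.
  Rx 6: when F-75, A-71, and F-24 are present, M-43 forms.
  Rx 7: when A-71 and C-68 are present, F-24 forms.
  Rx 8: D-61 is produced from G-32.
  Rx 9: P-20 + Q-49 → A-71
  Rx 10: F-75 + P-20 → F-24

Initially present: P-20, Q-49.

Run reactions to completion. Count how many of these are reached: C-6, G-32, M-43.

C-6 would need F-75 and P-20 (Rx 1), but F-75 never forms.
G-32 would need C-68, C-6, and Q-49 (Rx 4), but C-6 never forms.
M-43 would need F-75, A-71, and F-24 (Rx 6), but F-75 never forms.
None of the 3 are reached.

0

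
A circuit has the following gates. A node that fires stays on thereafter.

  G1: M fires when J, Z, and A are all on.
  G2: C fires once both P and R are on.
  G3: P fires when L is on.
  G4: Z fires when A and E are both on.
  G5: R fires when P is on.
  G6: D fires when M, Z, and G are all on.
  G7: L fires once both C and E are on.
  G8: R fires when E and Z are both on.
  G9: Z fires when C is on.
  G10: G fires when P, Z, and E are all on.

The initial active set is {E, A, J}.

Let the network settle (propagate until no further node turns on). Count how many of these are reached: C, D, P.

C would need P and R (G2), but P never turns on.
D would need M, Z, and G (G6), but G never turns on.
P would need L (G3), but L never turns on.
None of the 3 are reached.

0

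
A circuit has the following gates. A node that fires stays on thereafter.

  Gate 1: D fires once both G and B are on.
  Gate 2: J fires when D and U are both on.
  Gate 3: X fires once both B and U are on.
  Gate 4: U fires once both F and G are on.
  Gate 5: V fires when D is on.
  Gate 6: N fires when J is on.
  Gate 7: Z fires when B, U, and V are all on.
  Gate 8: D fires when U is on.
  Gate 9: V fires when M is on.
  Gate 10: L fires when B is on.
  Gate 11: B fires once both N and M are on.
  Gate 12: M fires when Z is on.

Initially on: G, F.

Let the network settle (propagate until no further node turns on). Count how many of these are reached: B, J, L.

1

F and G are on, so U fires (Gate 4).
Gate 8: U on → D on.
D and U are on, so J fires (Gate 2).
B would need N and M (Gate 11), but M never turns on.
J: reached.
L would need B (Gate 10), but B never turns on.
Reached: J — 1 of the 3.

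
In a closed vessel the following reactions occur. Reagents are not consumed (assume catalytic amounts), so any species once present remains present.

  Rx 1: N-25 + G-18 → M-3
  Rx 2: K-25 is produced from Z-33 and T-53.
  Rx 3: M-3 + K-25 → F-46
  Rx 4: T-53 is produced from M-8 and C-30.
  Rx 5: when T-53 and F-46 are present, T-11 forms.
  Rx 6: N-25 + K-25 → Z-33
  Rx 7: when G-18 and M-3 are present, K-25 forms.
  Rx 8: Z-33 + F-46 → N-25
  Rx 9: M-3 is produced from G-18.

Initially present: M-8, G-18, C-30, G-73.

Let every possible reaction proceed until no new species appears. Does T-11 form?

G-18 present → M-3 forms (Rx 9).
M-8 and C-30 present → T-53 forms (Rx 4).
G-18 and M-3 present → K-25 forms (Rx 7).
M-3 and K-25 present → F-46 forms (Rx 3).
T-53 and F-46 present → T-11 forms (Rx 5).

Yes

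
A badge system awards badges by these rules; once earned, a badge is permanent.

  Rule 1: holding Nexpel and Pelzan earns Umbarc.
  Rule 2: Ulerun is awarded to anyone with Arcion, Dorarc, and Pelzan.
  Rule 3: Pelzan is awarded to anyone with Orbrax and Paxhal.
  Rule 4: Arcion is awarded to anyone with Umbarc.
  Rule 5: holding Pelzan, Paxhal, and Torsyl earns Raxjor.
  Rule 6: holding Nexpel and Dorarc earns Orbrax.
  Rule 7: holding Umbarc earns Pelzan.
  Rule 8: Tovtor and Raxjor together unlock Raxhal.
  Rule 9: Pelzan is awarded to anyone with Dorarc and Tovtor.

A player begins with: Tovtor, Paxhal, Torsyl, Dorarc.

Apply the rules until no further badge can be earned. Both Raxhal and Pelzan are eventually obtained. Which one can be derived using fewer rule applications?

Pelzan: With Dorarc and Tovtor, Pelzan is earned (Rule 9). [1 rule application]
Raxhal: With Dorarc and Tovtor, Pelzan is earned (Rule 9). With Pelzan, Paxhal, and Torsyl, Raxjor is earned (Rule 5). With Tovtor and Raxjor, Raxhal is earned (Rule 8). [3 rule applications]
Pelzan needs fewer.

Pelzan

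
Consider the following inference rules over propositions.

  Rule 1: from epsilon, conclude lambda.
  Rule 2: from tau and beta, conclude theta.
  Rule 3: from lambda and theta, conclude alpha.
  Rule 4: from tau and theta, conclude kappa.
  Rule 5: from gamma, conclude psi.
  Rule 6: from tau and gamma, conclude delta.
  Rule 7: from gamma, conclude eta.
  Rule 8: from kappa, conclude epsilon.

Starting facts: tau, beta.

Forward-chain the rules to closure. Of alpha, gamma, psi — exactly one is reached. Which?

From tau and beta, Rule 2 gives theta.
From tau and theta, Rule 4 gives kappa.
From kappa, Rule 8 gives epsilon.
epsilon holds, so lambda follows (Rule 1).
lambda and theta hold, so alpha follows (Rule 3).
No rule produces gamma, and it is not given. psi would need gamma (Rule 5), but gamma is never established.

alpha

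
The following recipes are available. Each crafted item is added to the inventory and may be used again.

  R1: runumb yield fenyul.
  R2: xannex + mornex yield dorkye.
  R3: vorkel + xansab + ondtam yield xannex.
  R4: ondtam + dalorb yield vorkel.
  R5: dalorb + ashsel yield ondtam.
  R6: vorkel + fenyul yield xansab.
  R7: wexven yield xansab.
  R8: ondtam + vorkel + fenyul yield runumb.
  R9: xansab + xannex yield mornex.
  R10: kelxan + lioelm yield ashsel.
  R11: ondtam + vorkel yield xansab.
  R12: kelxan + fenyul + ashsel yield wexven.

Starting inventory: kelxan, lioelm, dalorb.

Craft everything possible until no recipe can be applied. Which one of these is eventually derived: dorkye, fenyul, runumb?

dorkye

Using R10, kelxan and lioelm make ashsel.
dalorb + ashsel → ondtam (R5).
Using R4, ondtam and dalorb make vorkel.
ondtam + vorkel → xansab (R11).
Using R3, vorkel, xansab, and ondtam make xannex.
xansab + xannex → mornex (R9).
xannex + mornex → dorkye (R2).
fenyul would need runumb (R1), but runumb is never obtained. runumb would need ondtam, vorkel, and fenyul (R8), but fenyul is never obtained.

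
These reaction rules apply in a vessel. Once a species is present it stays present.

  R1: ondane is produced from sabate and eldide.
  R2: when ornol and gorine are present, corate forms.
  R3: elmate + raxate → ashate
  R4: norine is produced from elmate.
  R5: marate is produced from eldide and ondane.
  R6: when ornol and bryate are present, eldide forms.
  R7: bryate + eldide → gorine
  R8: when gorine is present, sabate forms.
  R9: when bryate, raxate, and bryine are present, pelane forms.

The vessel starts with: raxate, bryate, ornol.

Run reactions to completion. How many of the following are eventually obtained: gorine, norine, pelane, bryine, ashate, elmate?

1

ornol and bryate present → eldide forms (R6).
bryate and eldide present → gorine forms (R7).
gorine: reached.
norine would need elmate (R4), but elmate never forms.
pelane would need bryate, raxate, and bryine (R9), but bryine never forms.
No rule produces bryine, and it is not given.
ashate would need elmate and raxate (R3), but elmate never forms.
No rule produces elmate, and it is not given.
Reached: gorine — 1 of the 6.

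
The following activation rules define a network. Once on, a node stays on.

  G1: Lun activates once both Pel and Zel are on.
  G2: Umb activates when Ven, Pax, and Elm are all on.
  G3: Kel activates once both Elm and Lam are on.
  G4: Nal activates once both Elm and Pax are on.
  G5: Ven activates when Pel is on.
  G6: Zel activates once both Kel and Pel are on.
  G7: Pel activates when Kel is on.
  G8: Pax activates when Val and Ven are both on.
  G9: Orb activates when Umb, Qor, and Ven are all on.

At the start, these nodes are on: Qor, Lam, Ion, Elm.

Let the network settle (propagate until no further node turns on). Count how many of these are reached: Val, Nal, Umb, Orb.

0

No rule produces Val, and it is not given.
Nal would need Elm and Pax (G4), but Pax never turns on.
Umb would need Ven, Pax, and Elm (G2), but Pax never turns on.
Orb would need Umb, Qor, and Ven (G9), but Umb never turns on.
None of the 4 are reached.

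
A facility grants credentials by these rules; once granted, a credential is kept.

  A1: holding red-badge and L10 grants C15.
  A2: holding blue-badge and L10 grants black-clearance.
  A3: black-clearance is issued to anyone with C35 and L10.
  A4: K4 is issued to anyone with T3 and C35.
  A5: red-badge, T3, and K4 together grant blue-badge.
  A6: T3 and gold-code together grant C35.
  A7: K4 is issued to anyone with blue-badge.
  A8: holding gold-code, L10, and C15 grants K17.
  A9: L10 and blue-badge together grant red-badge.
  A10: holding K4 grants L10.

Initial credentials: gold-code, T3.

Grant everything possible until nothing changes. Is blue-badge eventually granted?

No

blue-badge would need red-badge, T3, and K4 (A5), but red-badge is never granted.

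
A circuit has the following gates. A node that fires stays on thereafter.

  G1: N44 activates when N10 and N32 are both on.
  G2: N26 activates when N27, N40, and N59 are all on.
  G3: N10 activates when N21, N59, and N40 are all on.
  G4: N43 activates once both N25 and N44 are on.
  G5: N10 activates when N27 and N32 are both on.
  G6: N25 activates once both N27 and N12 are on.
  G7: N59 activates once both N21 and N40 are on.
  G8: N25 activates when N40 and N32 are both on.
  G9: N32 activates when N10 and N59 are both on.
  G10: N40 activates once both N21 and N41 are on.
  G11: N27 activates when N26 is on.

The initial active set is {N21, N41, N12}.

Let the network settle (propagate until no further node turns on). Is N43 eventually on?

Yes

G10: N21 and N41 on → N40 on.
G7: N21 and N40 on → N59 on.
N21, N59, and N40 are on, so N10 activates (G3).
N10 and N59 are on, so N32 activates (G9).
N40 and N32 are on, so N25 activates (G8).
G1: N10 and N32 on → N44 on.
G4: N25 and N44 on → N43 on.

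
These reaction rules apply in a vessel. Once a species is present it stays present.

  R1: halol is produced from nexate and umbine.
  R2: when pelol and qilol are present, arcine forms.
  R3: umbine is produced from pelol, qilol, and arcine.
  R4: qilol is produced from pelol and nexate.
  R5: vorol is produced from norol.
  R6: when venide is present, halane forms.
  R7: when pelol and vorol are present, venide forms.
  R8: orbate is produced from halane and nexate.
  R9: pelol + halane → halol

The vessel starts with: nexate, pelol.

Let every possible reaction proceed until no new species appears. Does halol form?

Yes

pelol and nexate present → qilol forms (R4).
pelol and qilol present → arcine forms (R2).
pelol, qilol, and arcine present → umbine forms (R3).
nexate and umbine present → halol forms (R1).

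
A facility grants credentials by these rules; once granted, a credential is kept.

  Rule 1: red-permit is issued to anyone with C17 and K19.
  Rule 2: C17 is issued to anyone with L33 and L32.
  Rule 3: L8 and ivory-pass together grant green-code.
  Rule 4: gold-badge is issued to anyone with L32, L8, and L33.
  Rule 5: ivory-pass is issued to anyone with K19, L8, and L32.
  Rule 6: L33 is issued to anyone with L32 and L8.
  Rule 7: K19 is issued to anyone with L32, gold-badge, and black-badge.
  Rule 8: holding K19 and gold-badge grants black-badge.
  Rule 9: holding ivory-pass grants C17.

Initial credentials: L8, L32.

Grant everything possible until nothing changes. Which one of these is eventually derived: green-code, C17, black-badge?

Holding L32 and L8 grants L33 (Rule 6).
Holding L33 and L32 grants C17 (Rule 2).
black-badge would need K19 and gold-badge (Rule 8), but K19 is never granted. green-code would need L8 and ivory-pass (Rule 3), but ivory-pass is never granted.

C17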